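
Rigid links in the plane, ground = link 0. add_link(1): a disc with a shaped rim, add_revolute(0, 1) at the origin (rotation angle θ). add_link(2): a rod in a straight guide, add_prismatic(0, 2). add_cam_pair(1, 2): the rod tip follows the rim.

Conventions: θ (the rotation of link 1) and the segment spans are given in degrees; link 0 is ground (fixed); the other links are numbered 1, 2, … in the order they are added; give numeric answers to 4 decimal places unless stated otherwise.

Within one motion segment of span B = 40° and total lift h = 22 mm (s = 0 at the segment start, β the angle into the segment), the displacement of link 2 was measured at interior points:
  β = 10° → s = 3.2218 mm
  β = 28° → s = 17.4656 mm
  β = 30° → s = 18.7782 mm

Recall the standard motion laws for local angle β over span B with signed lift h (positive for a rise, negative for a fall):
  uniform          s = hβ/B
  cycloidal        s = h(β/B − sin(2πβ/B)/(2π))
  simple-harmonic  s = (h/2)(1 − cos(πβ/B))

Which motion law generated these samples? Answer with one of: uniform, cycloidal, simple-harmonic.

candidates at β/B = r: uniform s = h·r (linear in β); cycloidal s = h·(r − sin(2πr)/(2π)); simple-harmonic s = (h/2)(1 − cos(πr))
β=10°: printed 3.2218 | uniform 5.5000, cycloidal 1.9986, simple-harmonic 3.2218
β=28°: printed 17.4656 | uniform 15.4000, cycloidal 18.7300, simple-harmonic 17.4656
β=30°: printed 18.7782 | uniform 16.5000, cycloidal 20.0014, simple-harmonic 18.7782
only one law matches every sample → simple-harmonic

simple-harmonic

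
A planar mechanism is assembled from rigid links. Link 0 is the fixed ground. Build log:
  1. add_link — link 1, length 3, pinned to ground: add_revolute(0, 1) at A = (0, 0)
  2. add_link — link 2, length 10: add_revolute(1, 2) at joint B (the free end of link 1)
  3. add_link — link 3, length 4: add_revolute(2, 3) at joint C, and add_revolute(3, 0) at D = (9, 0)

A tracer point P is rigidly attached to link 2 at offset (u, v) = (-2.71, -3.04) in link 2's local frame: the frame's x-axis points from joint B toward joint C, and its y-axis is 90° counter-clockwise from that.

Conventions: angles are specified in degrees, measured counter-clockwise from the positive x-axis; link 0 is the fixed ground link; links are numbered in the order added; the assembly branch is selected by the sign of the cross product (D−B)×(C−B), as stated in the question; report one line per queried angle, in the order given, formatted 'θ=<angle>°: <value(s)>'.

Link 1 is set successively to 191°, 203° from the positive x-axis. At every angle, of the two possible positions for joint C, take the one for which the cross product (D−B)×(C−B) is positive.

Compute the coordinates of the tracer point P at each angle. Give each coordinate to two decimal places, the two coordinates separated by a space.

A=(0,0), D=(9.00,0)
θ=191°: B = A + 3.00·(cos191°, sin191°) = (-2.9449, -0.5724)
θ=191°: |BD| = 11.9586
θ=191°: circle(B,10.00) ∩ circle(D,4.00): a=9.4914, h=3.1485
θ=191°:   candidates: C₊=(6.3849,3.0268) cross=37.652; C₋=(6.6864,-3.2630) cross=-37.652
θ=191°:   branch + wants cross > 0 → take C=(6.3849,3.0268) (cross=37.652)
θ=191°: ex = (C−B)/|BC| = (0.9330,0.3599); ey = (-0.3599,0.9330)
θ=191°: P = B + -2.71·ex + -3.04·ey = (-4.3791,-4.3841)
θ=203°: B = A + 3.00·(cos203°, sin203°) = (-2.7615, -1.1722)
θ=203°: |BD| = 11.8198
θ=203°: circle(B,10.00) ∩ circle(D,4.00): a=9.4633, h=3.2321
θ=203°:   candidates: C₊=(6.3346,2.9825) cross=38.203; C₋=(6.9756,-3.4499) cross=-38.203
θ=203°:   branch + wants cross > 0 → take C=(6.3346,2.9825) (cross=38.203)
θ=203°: ex = (C−B)/|BC| = (0.9096,0.4155); ey = (-0.4155,0.9096)
θ=203°: P = B + -2.71·ex + -3.04·ey = (-3.9635,-5.0633)

θ=191°: -4.38 -4.38
θ=203°: -3.96 -5.06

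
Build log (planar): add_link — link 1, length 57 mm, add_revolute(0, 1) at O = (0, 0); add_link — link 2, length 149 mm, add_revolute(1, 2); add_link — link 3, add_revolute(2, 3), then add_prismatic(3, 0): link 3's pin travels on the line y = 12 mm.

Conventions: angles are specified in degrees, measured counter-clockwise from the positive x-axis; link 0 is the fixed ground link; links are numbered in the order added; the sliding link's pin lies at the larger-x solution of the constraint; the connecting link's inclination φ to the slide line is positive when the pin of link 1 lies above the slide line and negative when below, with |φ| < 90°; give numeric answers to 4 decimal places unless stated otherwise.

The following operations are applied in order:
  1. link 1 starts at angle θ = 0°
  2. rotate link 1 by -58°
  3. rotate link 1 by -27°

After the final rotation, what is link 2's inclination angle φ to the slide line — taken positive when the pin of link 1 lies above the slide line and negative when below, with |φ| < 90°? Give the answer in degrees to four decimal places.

geometry: r = 57 mm, L = 149 mm, e = 12 mm; θ starts at 0°
rotate link 1 by -58°: θ ← 0° -58° = -58°
rotate link 1 by -27°: θ ← -58° -27° = -85°
h = r sin θ − e = -56.783098 − 12 = -68.783098
sin φ = h / L = -68.783098 / 149 = -0.46163153
φ = arcsin(-0.46163153) = -27.492437°

-27.4924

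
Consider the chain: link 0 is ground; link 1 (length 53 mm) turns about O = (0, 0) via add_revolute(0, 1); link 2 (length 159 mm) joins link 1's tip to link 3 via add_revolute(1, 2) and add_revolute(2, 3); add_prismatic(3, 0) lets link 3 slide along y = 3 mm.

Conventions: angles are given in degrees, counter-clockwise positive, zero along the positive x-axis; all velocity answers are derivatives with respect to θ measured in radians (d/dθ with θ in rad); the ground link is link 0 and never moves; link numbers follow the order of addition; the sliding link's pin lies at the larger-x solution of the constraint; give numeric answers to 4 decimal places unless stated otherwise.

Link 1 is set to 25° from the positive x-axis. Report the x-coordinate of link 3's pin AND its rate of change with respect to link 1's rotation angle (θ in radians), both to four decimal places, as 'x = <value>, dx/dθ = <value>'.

geometry: r = 53 mm, L = 159 mm, e = 3 mm
crank pin P = (r cos θ, r sin θ) = (48.034313, 22.398768)
h = r sin θ − e = 22.398768 − 3 = 19.398768
x = r cos θ + √(L² − h²) = 48.034313 + 157.812192 = 205.846504
dx/dθ = −r sin θ − h·r cos θ/√(L² − h²) (θ in radians; h = 19.398768) = -28.303296

x = 205.8465, dx/dθ = -28.3033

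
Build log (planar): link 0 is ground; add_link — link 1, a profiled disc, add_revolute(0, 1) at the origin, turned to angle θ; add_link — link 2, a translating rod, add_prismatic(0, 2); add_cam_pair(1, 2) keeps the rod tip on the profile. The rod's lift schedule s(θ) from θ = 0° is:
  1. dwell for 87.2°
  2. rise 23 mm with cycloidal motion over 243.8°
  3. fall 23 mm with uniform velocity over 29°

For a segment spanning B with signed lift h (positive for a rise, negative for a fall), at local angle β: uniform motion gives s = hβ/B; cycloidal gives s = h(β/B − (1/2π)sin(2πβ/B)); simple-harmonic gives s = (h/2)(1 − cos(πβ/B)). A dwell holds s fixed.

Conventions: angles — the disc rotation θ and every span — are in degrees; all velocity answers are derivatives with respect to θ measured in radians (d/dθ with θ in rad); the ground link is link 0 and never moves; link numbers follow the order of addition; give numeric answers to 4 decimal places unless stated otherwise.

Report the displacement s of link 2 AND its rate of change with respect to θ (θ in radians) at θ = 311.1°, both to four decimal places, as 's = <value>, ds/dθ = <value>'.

seg 1 [0°–87.2°] dwell: s stays 0.0000
seg 2 [87.2°–331°] cycloidal, h=23: θ=311.1° here. β=223.9, B=243.8. 23·(0.9184 − sin(2π·0.9184)/(2π)) = 22.9188 → s = 22.9188
velocity in seg [87.2°–331°] (cycloidal), θ in radians: β = 223.9° = 3.9078 rad, B = 243.8° = 4.2551 rad; ds/dθ = (h/B)(1 − cos(2πβ/B)) = (23/4.2551)(1 − cos(2π·0.9184)) = 0.695417 mm/rad

s = 22.9188, ds/dθ = 0.6954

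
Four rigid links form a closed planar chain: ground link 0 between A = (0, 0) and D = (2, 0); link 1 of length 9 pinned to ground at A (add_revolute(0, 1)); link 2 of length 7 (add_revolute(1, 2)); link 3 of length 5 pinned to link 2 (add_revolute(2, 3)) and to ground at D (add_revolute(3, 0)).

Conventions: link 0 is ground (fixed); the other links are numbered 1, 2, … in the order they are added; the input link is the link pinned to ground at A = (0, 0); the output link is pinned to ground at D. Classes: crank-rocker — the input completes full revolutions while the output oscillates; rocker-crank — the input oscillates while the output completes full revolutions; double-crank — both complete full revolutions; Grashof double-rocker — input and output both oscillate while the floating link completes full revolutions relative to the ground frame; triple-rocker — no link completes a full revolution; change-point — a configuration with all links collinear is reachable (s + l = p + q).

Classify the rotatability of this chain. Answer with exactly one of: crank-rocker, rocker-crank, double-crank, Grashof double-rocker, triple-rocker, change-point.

lengths: ground=2, input=9, coupler=7, output=5
sorted: s=2 (shortest), l=9 (longest), p+q=12
s + l = 11 vs p + q = 12
s + l < p + q (Grashof) with shortest = ground link → double-crank

double-crank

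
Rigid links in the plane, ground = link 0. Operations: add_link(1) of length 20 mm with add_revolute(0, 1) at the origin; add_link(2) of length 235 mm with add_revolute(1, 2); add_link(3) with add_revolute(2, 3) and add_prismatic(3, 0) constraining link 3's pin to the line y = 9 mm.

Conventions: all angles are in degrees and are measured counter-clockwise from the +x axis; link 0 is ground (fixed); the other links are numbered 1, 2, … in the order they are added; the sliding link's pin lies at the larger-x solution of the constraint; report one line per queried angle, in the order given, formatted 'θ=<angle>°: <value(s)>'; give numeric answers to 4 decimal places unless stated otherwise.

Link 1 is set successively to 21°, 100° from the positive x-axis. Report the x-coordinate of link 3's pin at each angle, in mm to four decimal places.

geometry: r = 20 mm, L = 235 mm, e = 9 mm
θ=21°: crank pin P = (r cos θ, r sin θ) = (18.671609, 7.167359)
θ=21°: h = r sin θ − e = 7.167359 − 9 = -1.832641
θ=21°: x = r cos θ + √(L² − h²) = 18.671609 + 234.992854 = 253.664463
θ=100°: crank pin P = (r cos θ, r sin θ) = (-3.472964, 19.696155)
θ=100°: h = r sin θ − e = 19.696155 − 9 = 10.696155
θ=100°: x = r cos θ + √(L² − h²) = -3.472964 + 234.756453 = 231.283490

θ=21°: 253.6645
θ=100°: 231.2835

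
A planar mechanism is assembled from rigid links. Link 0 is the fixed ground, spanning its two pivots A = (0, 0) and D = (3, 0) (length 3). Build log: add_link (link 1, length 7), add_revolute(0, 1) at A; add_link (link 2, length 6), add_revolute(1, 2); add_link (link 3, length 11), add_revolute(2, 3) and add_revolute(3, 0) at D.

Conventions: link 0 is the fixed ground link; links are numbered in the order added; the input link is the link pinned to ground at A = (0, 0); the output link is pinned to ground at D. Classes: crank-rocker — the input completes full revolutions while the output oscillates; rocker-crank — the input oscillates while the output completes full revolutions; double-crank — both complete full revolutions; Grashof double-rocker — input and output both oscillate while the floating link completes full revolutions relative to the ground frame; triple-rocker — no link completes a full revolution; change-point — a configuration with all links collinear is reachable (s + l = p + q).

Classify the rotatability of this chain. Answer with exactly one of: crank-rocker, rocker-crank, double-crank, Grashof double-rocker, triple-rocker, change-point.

lengths: ground=3, input=7, coupler=6, output=11
sorted: s=3 (shortest), l=11 (longest), p+q=13
s + l = 14 vs p + q = 13
s + l > p + q → non-Grashof → no link fully rotates → triple-rocker

triple-rocker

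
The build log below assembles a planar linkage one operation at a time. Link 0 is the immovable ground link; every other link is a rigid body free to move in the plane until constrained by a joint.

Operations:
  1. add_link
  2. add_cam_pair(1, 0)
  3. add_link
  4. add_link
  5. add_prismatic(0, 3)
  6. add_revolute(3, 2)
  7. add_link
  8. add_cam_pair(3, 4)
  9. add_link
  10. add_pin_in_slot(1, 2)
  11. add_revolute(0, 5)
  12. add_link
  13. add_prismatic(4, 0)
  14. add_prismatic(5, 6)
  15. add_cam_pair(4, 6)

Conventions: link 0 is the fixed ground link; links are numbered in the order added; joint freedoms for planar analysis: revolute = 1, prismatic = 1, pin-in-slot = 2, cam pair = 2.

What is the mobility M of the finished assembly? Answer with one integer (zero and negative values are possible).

ground; <1,0,0>
#1 <2,0,0>
C:1↔0 J2 <2,0,1>
#2 <3,0,1>
#3 <4,0,1>
P:0↔3 J1 <4,1,1>
R:3↔2 J1 <4,2,1>
#4 <5,2,1>
C:3↔4 J2 <5,2,2>
#5 <6,2,2>
PS:1↔2 J2 <6,2,3>
R:0↔5 J1 <6,3,3>
#6 <7,3,3>
P:4↔0 J1 <7,4,3>
P:5↔6 J1 <7,5,3>
C:4↔6 J2 <7,5,4>
3×6 − 2×5 − 1×4 = 4

M = 4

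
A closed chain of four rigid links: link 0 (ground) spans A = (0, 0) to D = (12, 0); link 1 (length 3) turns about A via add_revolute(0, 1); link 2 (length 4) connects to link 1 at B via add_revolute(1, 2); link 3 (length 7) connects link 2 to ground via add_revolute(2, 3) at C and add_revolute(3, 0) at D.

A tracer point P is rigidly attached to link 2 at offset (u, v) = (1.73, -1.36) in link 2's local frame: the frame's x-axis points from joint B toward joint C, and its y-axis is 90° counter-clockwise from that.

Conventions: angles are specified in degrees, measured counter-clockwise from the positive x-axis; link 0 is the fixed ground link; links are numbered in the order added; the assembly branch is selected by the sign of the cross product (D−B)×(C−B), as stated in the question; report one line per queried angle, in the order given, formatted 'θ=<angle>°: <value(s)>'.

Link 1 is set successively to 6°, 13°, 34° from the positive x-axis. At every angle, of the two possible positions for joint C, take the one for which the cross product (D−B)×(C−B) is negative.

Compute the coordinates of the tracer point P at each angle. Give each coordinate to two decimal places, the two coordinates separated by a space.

A=(0,0), D=(12.00,0)
θ=6°: B = A + 3.00·(cos6°, sin6°) = (2.9836, 0.3136)
θ=6°: |BD| = 9.0219
θ=6°: circle(B,4.00) ∩ circle(D,7.00): a=2.6821, h=2.9676
θ=6°:   candidates: C₊=(5.7672,3.1862) cross=26.773; C₋=(5.5609,-2.7454) cross=-26.773
θ=6°:   branch - wants cross < 0 → take C=(5.5609,-2.7454) (cross=-26.773)
θ=6°: ex = (C−B)/|BC| = (0.6443,-0.7648); ey = (0.7648,0.6443)
θ=6°: P = B + 1.73·ex + -1.36·ey = (3.0582,-1.8857)
θ=13°: B = A + 3.00·(cos13°, sin13°) = (2.9231, 0.6749)
θ=13°: |BD| = 9.1019
θ=13°: circle(B,4.00) ∩ circle(D,7.00): a=2.7382, h=2.9159
θ=13°:   candidates: C₊=(5.8699,3.3797) cross=26.540; C₋=(5.4375,-2.4360) cross=-26.540
θ=13°:   branch - wants cross < 0 → take C=(5.4375,-2.4360) (cross=-26.540)
θ=13°: ex = (C−B)/|BC| = (0.6286,-0.7777); ey = (0.7777,0.6286)
θ=13°: P = B + 1.73·ex + -1.36·ey = (2.9529,-1.5255)
θ=34°: B = A + 3.00·(cos34°, sin34°) = (2.4871, 1.6776)
θ=34°: |BD| = 9.6597
θ=34°: circle(B,4.00) ∩ circle(D,7.00): a=3.1217, h=2.5010
θ=34°:   candidates: C₊=(5.9957,3.5984) cross=24.159; C₋=(5.1270,-1.3275) cross=-24.159
θ=34°:   branch - wants cross < 0 → take C=(5.1270,-1.3275) (cross=-24.159)
θ=34°: ex = (C−B)/|BC| = (0.6600,-0.7513); ey = (0.7513,0.6600)
θ=34°: P = B + 1.73·ex + -1.36·ey = (2.6071,-0.5197)

θ=6°: 3.06 -1.89
θ=13°: 2.95 -1.53
θ=34°: 2.61 -0.52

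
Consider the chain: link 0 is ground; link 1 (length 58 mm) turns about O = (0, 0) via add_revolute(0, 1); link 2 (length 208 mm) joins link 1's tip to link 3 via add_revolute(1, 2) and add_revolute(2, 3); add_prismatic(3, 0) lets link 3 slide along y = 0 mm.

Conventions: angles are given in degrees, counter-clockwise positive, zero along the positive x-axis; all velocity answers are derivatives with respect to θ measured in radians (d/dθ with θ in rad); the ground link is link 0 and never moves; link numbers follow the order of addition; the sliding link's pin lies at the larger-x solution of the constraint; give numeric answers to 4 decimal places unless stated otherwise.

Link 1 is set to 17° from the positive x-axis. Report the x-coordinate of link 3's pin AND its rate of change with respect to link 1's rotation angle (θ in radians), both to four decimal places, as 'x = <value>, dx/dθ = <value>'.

geometry: r = 58 mm, L = 208 mm, e = 0 mm
crank pin P = (r cos θ, r sin θ) = (55.465676, 16.957559)
h = r sin θ − e = 16.957559 − 0 = 16.957559
x = r cos θ + √(L² − h²) = 55.465676 + 207.307600 = 262.773276
dx/dθ = −r sin θ − h·r cos θ/√(L² − h²) (θ in radians; h = 16.957559) = -21.494597

x = 262.7733, dx/dθ = -21.4946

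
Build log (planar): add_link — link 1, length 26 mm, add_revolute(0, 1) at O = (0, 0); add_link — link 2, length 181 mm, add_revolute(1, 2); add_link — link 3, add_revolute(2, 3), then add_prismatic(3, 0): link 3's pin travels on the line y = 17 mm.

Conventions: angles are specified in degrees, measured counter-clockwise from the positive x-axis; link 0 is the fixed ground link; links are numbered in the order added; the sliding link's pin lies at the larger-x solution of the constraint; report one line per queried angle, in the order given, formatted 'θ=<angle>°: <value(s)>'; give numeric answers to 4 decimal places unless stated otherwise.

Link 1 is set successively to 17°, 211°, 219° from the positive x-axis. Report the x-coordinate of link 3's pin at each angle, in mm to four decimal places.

geometry: r = 26 mm, L = 181 mm, e = 17 mm
θ=17°: crank pin P = (r cos θ, r sin θ) = (24.863924, 7.601664)
θ=17°: h = r sin θ − e = 7.601664 − 17 = -9.398336
θ=17°: x = r cos θ + √(L² − h²) = 24.863924 + 180.755833 = 205.619757
θ=211°: crank pin P = (r cos θ, r sin θ) = (-22.286350, -13.390990)
θ=211°: h = r sin θ − e = -13.390990 − 17 = -30.390990
θ=211°: x = r cos θ + √(L² − h²) = -22.286350 + 178.430344 = 156.143994
θ=219°: crank pin P = (r cos θ, r sin θ) = (-20.205795, -16.362330)
θ=219°: h = r sin θ − e = -16.362330 − 17 = -33.362330
θ=219°: x = r cos θ + √(L² − h²) = -20.205795 + 177.898721 = 157.692926

θ=17°: 205.6198
θ=211°: 156.1440
θ=219°: 157.6929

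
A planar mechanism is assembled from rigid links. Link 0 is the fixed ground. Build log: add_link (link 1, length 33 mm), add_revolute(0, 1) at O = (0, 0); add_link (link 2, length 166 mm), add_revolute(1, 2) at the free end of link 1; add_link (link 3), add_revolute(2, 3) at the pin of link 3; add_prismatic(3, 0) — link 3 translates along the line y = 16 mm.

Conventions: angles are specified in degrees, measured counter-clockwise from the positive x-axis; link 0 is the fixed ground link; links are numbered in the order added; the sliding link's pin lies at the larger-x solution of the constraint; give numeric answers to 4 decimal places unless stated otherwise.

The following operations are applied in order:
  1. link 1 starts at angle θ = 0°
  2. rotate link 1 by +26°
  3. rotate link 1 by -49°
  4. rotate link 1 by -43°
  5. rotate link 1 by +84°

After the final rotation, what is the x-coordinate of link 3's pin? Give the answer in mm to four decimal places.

geometry: r = 33 mm, L = 166 mm, e = 16 mm; θ starts at 0°
rotate link 1 by +26°: θ ← 0° +26° = 26°
rotate link 1 by -49°: θ ← 26° -49° = -23°
rotate link 1 by -43°: θ ← -23° -43° = -66°
rotate link 1 by +84°: θ ← -66° +84° = 18°
crank pin P = (r cos θ, r sin θ) = (31.384865, 10.197561)
h = r sin θ − e = 10.197561 − 16 = -5.802439
x = r cos θ + √(L² − h²) = 31.384865 + 165.898558 = 197.283423

197.2834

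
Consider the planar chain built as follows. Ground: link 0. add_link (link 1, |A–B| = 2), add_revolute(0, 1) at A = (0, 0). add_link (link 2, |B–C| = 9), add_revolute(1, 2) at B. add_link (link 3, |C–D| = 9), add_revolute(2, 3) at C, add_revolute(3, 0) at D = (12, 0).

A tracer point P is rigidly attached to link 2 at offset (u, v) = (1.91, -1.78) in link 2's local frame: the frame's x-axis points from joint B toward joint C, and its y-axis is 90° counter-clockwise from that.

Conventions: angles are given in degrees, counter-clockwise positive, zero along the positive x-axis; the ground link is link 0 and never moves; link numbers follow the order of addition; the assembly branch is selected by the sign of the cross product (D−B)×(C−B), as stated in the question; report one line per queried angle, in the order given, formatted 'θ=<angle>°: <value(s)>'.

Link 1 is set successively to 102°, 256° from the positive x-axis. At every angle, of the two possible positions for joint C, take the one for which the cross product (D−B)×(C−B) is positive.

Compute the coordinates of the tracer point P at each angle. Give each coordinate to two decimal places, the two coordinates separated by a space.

A=(0,0), D=(12.00,0)
θ=102°: B = A + 2.00·(cos102°, sin102°) = (-0.4158, 1.9563)
θ=102°: |BD| = 12.5690
θ=102°: circle(B,9.00) ∩ circle(D,9.00): a=6.2845, h=6.4424
θ=102°:   candidates: C₊=(6.7948,7.3421) cross=80.975; C₋=(4.7894,-5.3858) cross=-80.975
θ=102°:   branch + wants cross > 0 → take C=(6.7948,7.3421) (cross=80.975)
θ=102°: ex = (C−B)/|BC| = (0.8012,0.5984); ey = (-0.5984,0.8012)
θ=102°: P = B + 1.91·ex + -1.78·ey = (2.1796,1.6732)
θ=256°: B = A + 2.00·(cos256°, sin256°) = (-0.4838, -1.9406)
θ=256°: |BD| = 12.6338
θ=256°: circle(B,9.00) ∩ circle(D,9.00): a=6.3169, h=6.4107
θ=256°:   candidates: C₊=(4.7734,5.3643) cross=80.991; C₋=(6.7428,-7.3049) cross=-80.991
θ=256°:   branch + wants cross > 0 → take C=(4.7734,5.3643) (cross=80.991)
θ=256°: ex = (C−B)/|BC| = (0.5841,0.8117); ey = (-0.8117,0.5841)
θ=256°: P = B + 1.91·ex + -1.78·ey = (2.0766,-1.4301)

θ=102°: 2.18 1.67
θ=256°: 2.08 -1.43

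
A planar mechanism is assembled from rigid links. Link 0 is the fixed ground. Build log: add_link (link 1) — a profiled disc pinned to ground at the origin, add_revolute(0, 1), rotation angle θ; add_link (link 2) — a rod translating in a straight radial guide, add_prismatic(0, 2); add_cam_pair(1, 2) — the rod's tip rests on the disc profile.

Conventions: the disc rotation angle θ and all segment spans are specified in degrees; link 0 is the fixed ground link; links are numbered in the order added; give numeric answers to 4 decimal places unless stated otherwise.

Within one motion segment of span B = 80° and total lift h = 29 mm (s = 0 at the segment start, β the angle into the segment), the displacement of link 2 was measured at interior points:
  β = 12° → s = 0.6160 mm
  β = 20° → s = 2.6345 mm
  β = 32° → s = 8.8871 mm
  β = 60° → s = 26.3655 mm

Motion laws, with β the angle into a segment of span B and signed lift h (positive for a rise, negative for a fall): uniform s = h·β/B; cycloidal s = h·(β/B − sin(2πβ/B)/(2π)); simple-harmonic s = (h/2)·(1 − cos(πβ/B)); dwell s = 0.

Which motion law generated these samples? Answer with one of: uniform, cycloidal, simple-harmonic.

candidates at β/B = r: uniform s = h·r (linear in β); cycloidal s = h·(r − sin(2πr)/(2π)); simple-harmonic s = (h/2)(1 − cos(πr))
β=12°: printed 0.6160 | uniform 4.3500, cycloidal 0.6160, simple-harmonic 1.5804
β=20°: printed 2.6345 | uniform 7.2500, cycloidal 2.6345, simple-harmonic 4.2470
β=32°: printed 8.8871 | uniform 11.6000, cycloidal 8.8871, simple-harmonic 10.0193
β=60°: printed 26.3655 | uniform 21.7500, cycloidal 26.3655, simple-harmonic 24.7530
only one law matches every sample → cycloidal

cycloidal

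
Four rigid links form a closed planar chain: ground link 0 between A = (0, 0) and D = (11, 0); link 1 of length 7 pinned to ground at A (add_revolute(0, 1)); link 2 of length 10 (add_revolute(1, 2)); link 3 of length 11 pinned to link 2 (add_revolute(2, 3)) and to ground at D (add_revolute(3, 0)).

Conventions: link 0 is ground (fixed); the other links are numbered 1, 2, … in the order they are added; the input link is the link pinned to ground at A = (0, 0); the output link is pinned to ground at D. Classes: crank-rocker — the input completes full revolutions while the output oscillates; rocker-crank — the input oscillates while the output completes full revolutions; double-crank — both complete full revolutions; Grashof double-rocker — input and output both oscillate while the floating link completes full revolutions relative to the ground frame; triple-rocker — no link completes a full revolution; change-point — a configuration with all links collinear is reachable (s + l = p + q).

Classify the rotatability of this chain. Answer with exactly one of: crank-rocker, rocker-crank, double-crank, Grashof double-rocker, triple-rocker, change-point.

lengths: ground=11, input=7, coupler=10, output=11
sorted: s=7 (shortest), l=11 (longest), p+q=21
s + l = 18 vs p + q = 21
s + l < p + q (Grashof) with shortest = input link → crank-rocker

crank-rocker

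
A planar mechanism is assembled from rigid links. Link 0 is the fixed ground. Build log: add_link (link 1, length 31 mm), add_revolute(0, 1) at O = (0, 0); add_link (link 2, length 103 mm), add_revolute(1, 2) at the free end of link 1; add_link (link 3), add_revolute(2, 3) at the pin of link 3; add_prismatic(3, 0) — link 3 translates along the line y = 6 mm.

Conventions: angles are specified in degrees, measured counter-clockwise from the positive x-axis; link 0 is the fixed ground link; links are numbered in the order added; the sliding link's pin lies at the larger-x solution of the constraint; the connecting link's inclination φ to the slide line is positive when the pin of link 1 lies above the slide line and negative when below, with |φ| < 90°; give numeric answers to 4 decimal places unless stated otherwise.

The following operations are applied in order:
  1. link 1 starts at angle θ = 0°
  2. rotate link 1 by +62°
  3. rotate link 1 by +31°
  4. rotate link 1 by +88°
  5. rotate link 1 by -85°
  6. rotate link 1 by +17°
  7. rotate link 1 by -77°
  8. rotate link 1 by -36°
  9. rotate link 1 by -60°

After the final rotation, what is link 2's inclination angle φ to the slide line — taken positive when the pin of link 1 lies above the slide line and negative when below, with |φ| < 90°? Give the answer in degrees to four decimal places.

geometry: r = 31 mm, L = 103 mm, e = 6 mm; θ starts at 0°
rotate link 1 by +62°: θ ← 0° +62° = 62°
rotate link 1 by +31°: θ ← 62° +31° = 93°
rotate link 1 by +88°: θ ← 93° +88° = 181°
rotate link 1 by -85°: θ ← 181° -85° = 96°
rotate link 1 by +17°: θ ← 96° +17° = 113°
rotate link 1 by -77°: θ ← 113° -77° = 36°
rotate link 1 by -36°: θ ← 36° -36° = 0°
rotate link 1 by -60°: θ ← 0° -60° = -60°
h = r sin θ − e = -26.846788 − 6 = -32.846788
sin φ = h / L = -32.846788 / 103 = -0.31890085
φ = arcsin(-0.31890085) = -18.596466°

-18.5965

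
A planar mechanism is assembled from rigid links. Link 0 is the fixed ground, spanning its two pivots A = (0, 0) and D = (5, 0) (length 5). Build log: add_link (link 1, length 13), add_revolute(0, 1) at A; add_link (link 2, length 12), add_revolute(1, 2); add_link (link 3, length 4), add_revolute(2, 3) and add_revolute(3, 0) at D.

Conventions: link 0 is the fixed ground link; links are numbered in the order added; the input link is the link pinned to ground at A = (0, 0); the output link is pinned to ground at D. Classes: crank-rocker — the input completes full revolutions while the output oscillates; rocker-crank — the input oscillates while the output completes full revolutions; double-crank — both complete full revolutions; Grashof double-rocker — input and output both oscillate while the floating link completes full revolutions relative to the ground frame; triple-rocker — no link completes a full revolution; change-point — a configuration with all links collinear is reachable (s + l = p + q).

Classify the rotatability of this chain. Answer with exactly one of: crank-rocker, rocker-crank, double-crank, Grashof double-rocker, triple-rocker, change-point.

lengths: ground=5, input=13, coupler=12, output=4
sorted: s=4 (shortest), l=13 (longest), p+q=17
s + l = 17 vs p + q = 17
s + l = p + q → change-point (collinear configuration reachable)

change-point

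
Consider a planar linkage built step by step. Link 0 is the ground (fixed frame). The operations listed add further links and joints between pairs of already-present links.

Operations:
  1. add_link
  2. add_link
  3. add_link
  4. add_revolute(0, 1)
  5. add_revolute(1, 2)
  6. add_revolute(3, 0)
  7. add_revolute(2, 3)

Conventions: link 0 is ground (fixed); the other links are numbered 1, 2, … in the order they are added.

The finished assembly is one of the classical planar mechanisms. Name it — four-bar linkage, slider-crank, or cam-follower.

links: 4 (incl. ground); joints: 4 revolute, 0 prismatic, 0 higher (cam) pair, forming one closed loop
4 links in a single 4R loop → four-bar linkage

four-bar linkage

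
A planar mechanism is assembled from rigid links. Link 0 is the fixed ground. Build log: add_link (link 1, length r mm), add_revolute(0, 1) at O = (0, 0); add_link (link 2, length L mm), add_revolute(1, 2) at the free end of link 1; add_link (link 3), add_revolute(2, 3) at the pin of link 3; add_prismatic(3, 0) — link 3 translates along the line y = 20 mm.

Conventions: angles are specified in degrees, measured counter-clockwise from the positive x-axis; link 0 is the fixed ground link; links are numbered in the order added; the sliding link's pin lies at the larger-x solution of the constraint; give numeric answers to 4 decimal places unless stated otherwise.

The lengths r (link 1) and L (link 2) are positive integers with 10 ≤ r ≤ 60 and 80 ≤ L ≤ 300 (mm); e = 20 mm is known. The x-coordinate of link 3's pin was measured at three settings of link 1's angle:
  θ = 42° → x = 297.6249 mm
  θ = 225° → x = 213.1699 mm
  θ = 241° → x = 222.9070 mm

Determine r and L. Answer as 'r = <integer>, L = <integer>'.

constraint per measurement: (x − r cos θ)² + (r sin θ − e)² = L²
subtracting the θ₁ and θ₂ equations cancels the r² and L² terms:
r = (x₁² − x₂²) / (2[(x₁cos θ₁ + e sin θ₁) − (x₂cos θ₂ + e sin θ₂)]) = 54.0000 → r = 54
L² = (x₁ − r cos θ₁)² + (r sin θ₁ − e)² = 66563.9913 → L = 258.0000 → L = 258
check at θ₃=241°: x = 222.9070 (printed 222.9070) ✓

r = 54, L = 258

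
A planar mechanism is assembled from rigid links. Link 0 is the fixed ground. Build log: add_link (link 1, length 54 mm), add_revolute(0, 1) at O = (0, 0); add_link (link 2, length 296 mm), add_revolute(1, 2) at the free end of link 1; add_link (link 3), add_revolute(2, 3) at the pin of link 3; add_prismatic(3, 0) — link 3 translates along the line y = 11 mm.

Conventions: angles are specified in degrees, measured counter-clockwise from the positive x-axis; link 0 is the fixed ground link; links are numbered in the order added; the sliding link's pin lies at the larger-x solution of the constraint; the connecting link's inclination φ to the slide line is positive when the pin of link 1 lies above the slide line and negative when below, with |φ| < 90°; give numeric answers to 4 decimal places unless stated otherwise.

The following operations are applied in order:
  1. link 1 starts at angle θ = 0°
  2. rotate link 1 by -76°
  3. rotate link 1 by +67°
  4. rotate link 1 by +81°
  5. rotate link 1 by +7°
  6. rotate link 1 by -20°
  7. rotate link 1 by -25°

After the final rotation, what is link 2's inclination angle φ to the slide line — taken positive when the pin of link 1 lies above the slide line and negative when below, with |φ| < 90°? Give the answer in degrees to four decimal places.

geometry: r = 54 mm, L = 296 mm, e = 11 mm; θ starts at 0°
rotate link 1 by -76°: θ ← 0° -76° = -76°
rotate link 1 by +67°: θ ← -76° +67° = -9°
rotate link 1 by +81°: θ ← -9° +81° = 72°
rotate link 1 by +7°: θ ← 72° +7° = 79°
rotate link 1 by -20°: θ ← 79° -20° = 59°
rotate link 1 by -25°: θ ← 59° -25° = 34°
h = r sin θ − e = 30.196417 − 11 = 19.196417
sin φ = h / L = 19.196417 / 296 = 0.06485276
φ = arcsin(0.06485276) = 3.718399°

3.7184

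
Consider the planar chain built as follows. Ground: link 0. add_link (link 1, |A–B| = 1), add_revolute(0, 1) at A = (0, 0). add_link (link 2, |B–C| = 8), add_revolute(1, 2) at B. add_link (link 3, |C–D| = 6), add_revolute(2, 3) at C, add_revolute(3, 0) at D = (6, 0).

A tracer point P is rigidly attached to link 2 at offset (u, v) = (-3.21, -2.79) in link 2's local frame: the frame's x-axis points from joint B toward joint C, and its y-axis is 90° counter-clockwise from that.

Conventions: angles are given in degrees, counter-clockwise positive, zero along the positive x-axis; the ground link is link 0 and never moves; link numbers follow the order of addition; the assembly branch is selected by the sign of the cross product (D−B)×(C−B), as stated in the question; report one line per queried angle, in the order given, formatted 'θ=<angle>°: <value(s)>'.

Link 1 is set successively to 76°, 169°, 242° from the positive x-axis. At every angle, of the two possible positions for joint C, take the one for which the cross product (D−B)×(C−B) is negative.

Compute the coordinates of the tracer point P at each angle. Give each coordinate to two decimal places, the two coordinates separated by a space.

A=(0,0), D=(6.00,0)
θ=76°: B = A + 1.00·(cos76°, sin76°) = (0.2419, 0.9703)
θ=76°: |BD| = 5.8393
θ=76°: circle(B,8.00) ∩ circle(D,6.00): a=5.3172, h=5.9772
θ=76°:   candidates: C₊=(6.4784,5.9809) cross=34.903; C₋=(4.4920,-5.8074) cross=-34.903
θ=76°:   branch - wants cross < 0 → take C=(4.4920,-5.8074) (cross=-34.903)
θ=76°: ex = (C−B)/|BC| = (0.5313,-0.8472); ey = (0.8472,0.5313)
θ=76°: P = B + -3.21·ex + -2.79·ey = (-3.8271,2.2076)
θ=169°: B = A + 1.00·(cos169°, sin169°) = (-0.9816, 0.1908)
θ=169°: |BD| = 6.9842
θ=169°: circle(B,8.00) ∩ circle(D,6.00): a=5.4966, h=5.8127
θ=169°:   candidates: C₊=(4.6718,5.8511) cross=40.597; C₋=(4.3542,-5.7699) cross=-40.597
θ=169°:   branch - wants cross < 0 → take C=(4.3542,-5.7699) (cross=-40.597)
θ=169°: ex = (C−B)/|BC| = (0.6670,-0.7451); ey = (0.7451,0.6670)
θ=169°: P = B + -3.21·ex + -2.79·ey = (-5.2014,0.7217)
θ=242°: B = A + 1.00·(cos242°, sin242°) = (-0.4695, -0.8829)
θ=242°: |BD| = 6.5294
θ=242°: circle(B,8.00) ∩ circle(D,6.00): a=5.4089, h=5.8944
θ=242°:   candidates: C₊=(4.0926,5.6888) cross=38.487; C₋=(5.6868,-5.9918) cross=-38.487
θ=242°:   branch - wants cross < 0 → take C=(5.6868,-5.9918) (cross=-38.487)
θ=242°: ex = (C−B)/|BC| = (0.7695,-0.6386); ey = (0.6386,0.7695)
θ=242°: P = B + -3.21·ex + -2.79·ey = (-4.7214,-0.9800)

θ=76°: -3.83 2.21
θ=169°: -5.20 0.72
θ=242°: -4.72 -0.98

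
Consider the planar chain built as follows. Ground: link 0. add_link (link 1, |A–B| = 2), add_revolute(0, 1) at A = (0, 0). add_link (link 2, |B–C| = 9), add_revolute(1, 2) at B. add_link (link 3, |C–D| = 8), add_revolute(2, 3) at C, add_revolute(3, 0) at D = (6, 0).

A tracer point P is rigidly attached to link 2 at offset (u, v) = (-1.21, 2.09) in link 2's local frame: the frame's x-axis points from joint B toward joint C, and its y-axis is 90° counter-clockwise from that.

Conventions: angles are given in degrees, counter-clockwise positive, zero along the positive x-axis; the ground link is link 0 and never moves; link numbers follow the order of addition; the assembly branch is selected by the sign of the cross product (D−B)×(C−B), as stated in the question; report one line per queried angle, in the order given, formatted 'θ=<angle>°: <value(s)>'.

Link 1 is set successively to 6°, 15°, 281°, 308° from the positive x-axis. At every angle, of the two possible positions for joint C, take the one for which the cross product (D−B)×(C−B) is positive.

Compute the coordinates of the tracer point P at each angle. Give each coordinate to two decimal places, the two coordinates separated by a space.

A=(0,0), D=(6.00,0)
θ=6°: B = A + 2.00·(cos6°, sin6°) = (1.9890, 0.2091)
θ=6°: |BD| = 4.0164
θ=6°: circle(B,9.00) ∩ circle(D,8.00): a=4.1245, h=7.9993
θ=6°:   candidates: C₊=(6.5243,7.9828) cross=32.128; C₋=(5.6916,-7.9941) cross=-32.128
θ=6°:   branch + wants cross > 0 → take C=(6.5243,7.9828) (cross=32.128)
θ=6°: ex = (C−B)/|BC| = (0.5039,0.8637); ey = (-0.8637,0.5039)
θ=6°: P = B + -1.21·ex + 2.09·ey = (-0.4259,0.2171)
θ=15°: B = A + 2.00·(cos15°, sin15°) = (1.9319, 0.5176)
θ=15°: |BD| = 4.1009
θ=15°: circle(B,9.00) ∩ circle(D,8.00): a=4.1232, h=8.0000
θ=15°:   candidates: C₊=(7.0318,7.9332) cross=32.807; C₋=(5.0123,-7.9388) cross=-32.807
θ=15°:   branch + wants cross > 0 → take C=(7.0318,7.9332) (cross=32.807)
θ=15°: ex = (C−B)/|BC| = (0.5667,0.8239); ey = (-0.8239,0.5667)
θ=15°: P = B + -1.21·ex + 2.09·ey = (-0.4759,0.7050)
θ=281°: B = A + 2.00·(cos281°, sin281°) = (0.3816, -1.9633)
θ=281°: |BD| = 5.9515
θ=281°: circle(B,9.00) ∩ circle(D,8.00): a=4.4040, h=7.8489
θ=281°:   candidates: C₊=(1.9499,6.8990) cross=46.713; C₋=(7.1282,-7.9200) cross=-46.713
θ=281°:   branch + wants cross > 0 → take C=(1.9499,6.8990) (cross=46.713)
θ=281°: ex = (C−B)/|BC| = (0.1743,0.9847); ey = (-0.9847,0.1743)
θ=281°: P = B + -1.21·ex + 2.09·ey = (-1.8873,-2.7905)
θ=308°: B = A + 2.00·(cos308°, sin308°) = (1.2313, -1.5760)
θ=308°: |BD| = 5.0224
θ=308°: circle(B,9.00) ∩ circle(D,8.00): a=4.2036, h=7.9580
θ=308°:   candidates: C₊=(2.7254,7.2991) cross=39.968; C₋=(7.7198,-7.8129) cross=-39.968
θ=308°:   branch + wants cross > 0 → take C=(2.7254,7.2991) (cross=39.968)
θ=308°: ex = (C−B)/|BC| = (0.1660,0.9861); ey = (-0.9861,0.1660)
θ=308°: P = B + -1.21·ex + 2.09·ey = (-1.0305,-2.4223)

θ=6°: -0.43 0.22
θ=15°: -0.48 0.70
θ=281°: -1.89 -2.79
θ=308°: -1.03 -2.42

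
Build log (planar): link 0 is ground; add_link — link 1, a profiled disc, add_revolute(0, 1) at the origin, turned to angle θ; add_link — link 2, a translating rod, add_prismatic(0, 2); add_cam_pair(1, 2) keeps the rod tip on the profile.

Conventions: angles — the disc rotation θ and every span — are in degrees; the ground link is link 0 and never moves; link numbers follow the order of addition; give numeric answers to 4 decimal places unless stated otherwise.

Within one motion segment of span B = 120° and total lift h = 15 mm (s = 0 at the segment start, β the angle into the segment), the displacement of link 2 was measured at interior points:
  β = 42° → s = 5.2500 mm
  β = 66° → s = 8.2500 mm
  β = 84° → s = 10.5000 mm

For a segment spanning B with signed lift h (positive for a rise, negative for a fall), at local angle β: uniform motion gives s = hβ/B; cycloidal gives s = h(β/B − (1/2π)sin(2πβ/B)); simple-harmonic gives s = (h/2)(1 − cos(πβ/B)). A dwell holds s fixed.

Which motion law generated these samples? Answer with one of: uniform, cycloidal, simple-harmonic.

candidates at β/B = r: uniform s = h·r (linear in β); cycloidal s = h·(r − sin(2πr)/(2π)); simple-harmonic s = (h/2)(1 − cos(πr))
β=42°: printed 5.2500 | uniform 5.2500, cycloidal 3.3186, simple-harmonic 4.0951
β=66°: printed 8.2500 | uniform 8.2500, cycloidal 8.9877, simple-harmonic 8.6733
β=84°: printed 10.5000 | uniform 10.5000, cycloidal 12.7705, simple-harmonic 11.9084
only one law matches every sample → uniform

uniform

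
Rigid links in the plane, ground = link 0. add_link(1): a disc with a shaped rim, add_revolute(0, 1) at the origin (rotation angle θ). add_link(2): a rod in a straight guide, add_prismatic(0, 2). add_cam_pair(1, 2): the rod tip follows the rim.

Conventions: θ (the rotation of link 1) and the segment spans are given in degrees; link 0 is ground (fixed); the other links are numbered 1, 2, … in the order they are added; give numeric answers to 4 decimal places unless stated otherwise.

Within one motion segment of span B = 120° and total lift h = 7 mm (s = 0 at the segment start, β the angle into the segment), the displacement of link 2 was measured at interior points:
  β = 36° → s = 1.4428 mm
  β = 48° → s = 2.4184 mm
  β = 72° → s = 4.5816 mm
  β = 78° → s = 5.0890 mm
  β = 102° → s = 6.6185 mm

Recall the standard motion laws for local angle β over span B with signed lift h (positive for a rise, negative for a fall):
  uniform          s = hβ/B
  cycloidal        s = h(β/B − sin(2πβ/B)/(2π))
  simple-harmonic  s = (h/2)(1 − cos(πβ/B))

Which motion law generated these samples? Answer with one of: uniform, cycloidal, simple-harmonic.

candidates at β/B = r: uniform s = h·r (linear in β); cycloidal s = h·(r − sin(2πr)/(2π)); simple-harmonic s = (h/2)(1 − cos(πr))
β=36°: printed 1.4428 | uniform 2.1000, cycloidal 1.0404, simple-harmonic 1.4428
β=48°: printed 2.4184 | uniform 2.8000, cycloidal 2.1452, simple-harmonic 2.4184
β=72°: printed 4.5816 | uniform 4.2000, cycloidal 4.8548, simple-harmonic 4.5816
β=78°: printed 5.0890 | uniform 4.5500, cycloidal 5.4513, simple-harmonic 5.0890
β=102°: printed 6.6185 | uniform 5.9500, cycloidal 6.8513, simple-harmonic 6.6185
only one law matches every sample → simple-harmonic

simple-harmonic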